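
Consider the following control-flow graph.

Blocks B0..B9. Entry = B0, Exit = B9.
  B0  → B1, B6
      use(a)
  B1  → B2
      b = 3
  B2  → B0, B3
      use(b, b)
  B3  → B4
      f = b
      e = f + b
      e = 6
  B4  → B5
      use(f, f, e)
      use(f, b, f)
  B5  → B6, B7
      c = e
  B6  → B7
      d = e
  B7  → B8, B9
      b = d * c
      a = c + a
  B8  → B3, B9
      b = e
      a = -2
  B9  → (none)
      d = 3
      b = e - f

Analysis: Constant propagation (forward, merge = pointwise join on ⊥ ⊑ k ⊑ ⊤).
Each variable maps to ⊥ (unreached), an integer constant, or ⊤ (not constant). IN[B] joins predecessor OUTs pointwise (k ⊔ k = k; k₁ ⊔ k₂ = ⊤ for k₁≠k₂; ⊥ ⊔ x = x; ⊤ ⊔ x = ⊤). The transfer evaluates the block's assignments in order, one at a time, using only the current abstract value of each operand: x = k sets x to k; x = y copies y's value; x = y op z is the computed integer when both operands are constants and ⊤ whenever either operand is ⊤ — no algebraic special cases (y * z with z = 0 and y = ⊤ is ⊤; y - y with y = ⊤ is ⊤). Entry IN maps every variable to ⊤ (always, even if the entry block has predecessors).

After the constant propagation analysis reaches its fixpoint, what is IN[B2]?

Answer: {a: ⊤, b: 3, c: ⊤, d: ⊤, e: ⊤, f: ⊤}

Trace:
Converged values:
  B0:  IN=(all ⊤)  OUT=(all ⊤)
  B1:  IN=(all ⊤)  OUT={b:3; rest ⊤}
  B2:  IN={b:3; rest ⊤}  OUT={b:3; rest ⊤}
  B3:  IN=(all ⊤)  OUT={e:6; rest ⊤}
  B4:  IN={e:6; rest ⊤}  OUT={e:6; rest ⊤}
  B5:  IN={e:6; rest ⊤}  OUT={c:6, e:6; rest ⊤}
  B6:  IN=(all ⊤)  OUT=(all ⊤)
  B7:  IN=(all ⊤)  OUT=(all ⊤)
  B8:  IN=(all ⊤)  OUT={a:-2; rest ⊤}
  B9:  IN=(all ⊤)  OUT={d:3; rest ⊤}

Merge at B2: IN[B2] = OUT[B1] = {a: ⊤, b: 3, c: ⊤, d: ⊤, e: ⊤, f: ⊤}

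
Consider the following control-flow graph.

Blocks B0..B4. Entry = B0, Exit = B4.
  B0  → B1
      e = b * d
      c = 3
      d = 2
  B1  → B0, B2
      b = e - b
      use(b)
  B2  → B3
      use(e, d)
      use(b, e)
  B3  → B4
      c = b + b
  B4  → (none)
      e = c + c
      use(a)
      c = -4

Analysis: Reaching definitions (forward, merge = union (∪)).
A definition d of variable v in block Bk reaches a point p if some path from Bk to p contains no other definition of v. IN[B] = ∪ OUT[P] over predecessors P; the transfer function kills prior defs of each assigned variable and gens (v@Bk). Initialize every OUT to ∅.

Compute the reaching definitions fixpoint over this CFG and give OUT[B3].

Converged values:
  B0:  IN={b@B1, c@B0, d@B0, e@B0}  OUT={b@B1, c@B0, d@B0, e@B0}
  B1:  IN={b@B1, c@B0, d@B0, e@B0}  OUT={b@B1, c@B0, d@B0, e@B0}
  B2:  IN={b@B1, c@B0, d@B0, e@B0}  OUT={b@B1, c@B0, d@B0, e@B0}
  B3:  IN={b@B1, c@B0, d@B0, e@B0}  OUT={b@B1, c@B3, d@B0, e@B0}
  B4:  IN={b@B1, c@B3, d@B0, e@B0}  OUT={b@B1, c@B4, d@B0, e@B4}

Merge at B3: IN[B3] = OUT[B2] = {b@B1, c@B0, d@B0, e@B0}
Applying B3's transfer function to that IN value gives OUT[B3] (row B3 above).

Answer: {b@B1, c@B3, d@B0, e@B0}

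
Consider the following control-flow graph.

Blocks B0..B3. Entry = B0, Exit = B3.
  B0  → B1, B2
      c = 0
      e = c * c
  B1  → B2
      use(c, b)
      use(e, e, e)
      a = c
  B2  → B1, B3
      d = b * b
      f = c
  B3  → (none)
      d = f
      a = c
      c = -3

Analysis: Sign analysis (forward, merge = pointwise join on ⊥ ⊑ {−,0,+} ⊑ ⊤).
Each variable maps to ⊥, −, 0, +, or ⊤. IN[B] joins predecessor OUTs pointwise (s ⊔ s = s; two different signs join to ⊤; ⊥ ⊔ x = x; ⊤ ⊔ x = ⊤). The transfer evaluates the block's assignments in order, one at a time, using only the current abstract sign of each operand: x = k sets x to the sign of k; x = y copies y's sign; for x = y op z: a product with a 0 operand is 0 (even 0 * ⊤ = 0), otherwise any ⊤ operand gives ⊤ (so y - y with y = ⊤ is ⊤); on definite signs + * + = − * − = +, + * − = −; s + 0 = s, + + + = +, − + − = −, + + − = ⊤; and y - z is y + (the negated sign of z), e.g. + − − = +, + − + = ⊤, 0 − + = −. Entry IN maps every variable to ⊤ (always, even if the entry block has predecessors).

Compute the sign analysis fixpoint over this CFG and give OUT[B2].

Per-block solution:
  B0:  IN=(all ⊤)  OUT={c:0, e:0; rest ⊤}
  B1:  IN={c:0, e:0; rest ⊤}  OUT={a:0, c:0, e:0; rest ⊤}
  B2:  IN={c:0, e:0; rest ⊤}  OUT={c:0, e:0, f:0; rest ⊤}
  B3:  IN={c:0, e:0, f:0; rest ⊤}  OUT={a:0, c:-, d:0, e:0, f:0; rest ⊤}

Merge at B2: IN[B2] = OUT[B0] ⊔ OUT[B1] = {a: ⊤, b: ⊤, c: 0, d: ⊤, e: 0, f: ⊤}
Applying B2's transfer function to that IN value gives OUT[B2] (row B2 above).

Answer: {a: ⊤, b: ⊤, c: 0, d: ⊤, e: 0, f: 0}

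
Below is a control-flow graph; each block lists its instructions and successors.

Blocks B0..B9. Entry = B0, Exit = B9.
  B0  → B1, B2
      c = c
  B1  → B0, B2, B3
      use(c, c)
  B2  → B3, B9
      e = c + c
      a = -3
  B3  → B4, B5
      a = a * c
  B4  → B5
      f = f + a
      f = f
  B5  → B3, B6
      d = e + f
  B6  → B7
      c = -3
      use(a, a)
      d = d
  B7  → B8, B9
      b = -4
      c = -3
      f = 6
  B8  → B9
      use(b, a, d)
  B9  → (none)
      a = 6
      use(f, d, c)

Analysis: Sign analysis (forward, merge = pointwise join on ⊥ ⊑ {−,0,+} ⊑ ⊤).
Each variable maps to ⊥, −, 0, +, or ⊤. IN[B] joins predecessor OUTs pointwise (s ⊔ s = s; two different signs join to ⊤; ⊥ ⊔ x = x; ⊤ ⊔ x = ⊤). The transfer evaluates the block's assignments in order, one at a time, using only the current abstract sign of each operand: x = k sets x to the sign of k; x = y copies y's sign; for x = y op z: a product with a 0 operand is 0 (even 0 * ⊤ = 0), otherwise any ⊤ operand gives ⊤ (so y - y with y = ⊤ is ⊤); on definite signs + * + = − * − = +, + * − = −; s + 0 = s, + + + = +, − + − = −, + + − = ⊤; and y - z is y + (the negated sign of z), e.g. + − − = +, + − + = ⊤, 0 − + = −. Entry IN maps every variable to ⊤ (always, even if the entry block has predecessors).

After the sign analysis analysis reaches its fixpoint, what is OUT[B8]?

Answer: {a: ⊤, b: -, c: -, d: ⊤, e: ⊤, f: +}

Trace:
Fixpoint table:
  B0:   IN=(all ⊤)   OUT=(all ⊤)
  B1:   IN=(all ⊤)   OUT=(all ⊤)
  B2:   IN=(all ⊤)   OUT={a:-; rest ⊤}
  B3:   IN=(all ⊤)   OUT=(all ⊤)
  B4:   IN=(all ⊤)   OUT=(all ⊤)
  B5:   IN=(all ⊤)   OUT=(all ⊤)
  B6:   IN=(all ⊤)   OUT={c:-; rest ⊤}
  B7:   IN={c:-; rest ⊤}   OUT={b:-, c:-, f:+; rest ⊤}
  B8:   IN={b:-, c:-, f:+; rest ⊤}   OUT={b:-, c:-, f:+; rest ⊤}
  B9:   IN=(all ⊤)   OUT={a:+; rest ⊤}

Merge at B8: IN[B8] = OUT[B7] = {a: ⊤, b: -, c: -, d: ⊤, e: ⊤, f: +}
Applying B8's transfer function to that IN value gives OUT[B8] (row B8 above).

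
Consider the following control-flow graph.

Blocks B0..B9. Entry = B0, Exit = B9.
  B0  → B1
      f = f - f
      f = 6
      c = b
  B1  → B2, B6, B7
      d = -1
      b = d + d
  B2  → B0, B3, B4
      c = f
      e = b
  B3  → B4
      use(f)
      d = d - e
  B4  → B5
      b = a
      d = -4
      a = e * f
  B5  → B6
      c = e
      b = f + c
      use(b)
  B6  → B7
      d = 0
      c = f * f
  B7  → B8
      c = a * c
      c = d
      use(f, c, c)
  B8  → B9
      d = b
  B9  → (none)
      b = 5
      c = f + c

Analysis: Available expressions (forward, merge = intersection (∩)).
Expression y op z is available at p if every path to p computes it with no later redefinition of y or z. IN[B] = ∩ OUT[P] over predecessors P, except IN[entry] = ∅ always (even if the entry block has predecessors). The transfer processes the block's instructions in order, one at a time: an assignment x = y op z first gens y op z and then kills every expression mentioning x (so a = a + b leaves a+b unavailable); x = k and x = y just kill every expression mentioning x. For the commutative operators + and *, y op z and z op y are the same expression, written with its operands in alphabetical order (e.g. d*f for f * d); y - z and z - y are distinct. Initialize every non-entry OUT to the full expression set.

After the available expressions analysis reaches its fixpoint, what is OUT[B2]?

Fixpoint table:
  B0:  IN={}  OUT={}
  B1:  IN={}  OUT={d+d}
  B2:  IN={d+d}  OUT={d+d}
  B3:  IN={d+d}  OUT={}
  B4:  IN={}  OUT={e*f}
  B5:  IN={e*f}  OUT={c+f, e*f}
  B6:  IN={}  OUT={f*f}
  B7:  IN={}  OUT={}
  B8:  IN={}  OUT={}
  B9:  IN={}  OUT={}

Merge at B2: IN[B2] = OUT[B1] = {d+d}
Applying B2's transfer function to that IN value gives OUT[B2] (row B2 above).

Answer: {d+d}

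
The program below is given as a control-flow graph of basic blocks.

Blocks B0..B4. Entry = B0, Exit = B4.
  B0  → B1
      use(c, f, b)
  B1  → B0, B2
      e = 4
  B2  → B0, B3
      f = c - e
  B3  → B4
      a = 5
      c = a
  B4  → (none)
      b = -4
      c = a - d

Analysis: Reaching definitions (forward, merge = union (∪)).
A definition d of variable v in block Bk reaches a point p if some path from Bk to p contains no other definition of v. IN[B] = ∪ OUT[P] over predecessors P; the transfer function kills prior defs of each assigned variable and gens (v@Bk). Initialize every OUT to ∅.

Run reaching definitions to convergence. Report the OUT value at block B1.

Answer: {e@B1, f@B2}

Working:
Converged values:
  B0:  IN={e@B1, f@B2}  OUT={e@B1, f@B2}
  B1:  IN={e@B1, f@B2}  OUT={e@B1, f@B2}
  B2:  IN={e@B1, f@B2}  OUT={e@B1, f@B2}
  B3:  IN={e@B1, f@B2}  OUT={a@B3, c@B3, e@B1, f@B2}
  B4:  IN={a@B3, c@B3, e@B1, f@B2}  OUT={a@B3, b@B4, c@B4, e@B1, f@B2}

Merge at B1: IN[B1] = OUT[B0] = {e@B1, f@B2}
Applying B1's transfer function to that IN value gives OUT[B1] (row B1 above).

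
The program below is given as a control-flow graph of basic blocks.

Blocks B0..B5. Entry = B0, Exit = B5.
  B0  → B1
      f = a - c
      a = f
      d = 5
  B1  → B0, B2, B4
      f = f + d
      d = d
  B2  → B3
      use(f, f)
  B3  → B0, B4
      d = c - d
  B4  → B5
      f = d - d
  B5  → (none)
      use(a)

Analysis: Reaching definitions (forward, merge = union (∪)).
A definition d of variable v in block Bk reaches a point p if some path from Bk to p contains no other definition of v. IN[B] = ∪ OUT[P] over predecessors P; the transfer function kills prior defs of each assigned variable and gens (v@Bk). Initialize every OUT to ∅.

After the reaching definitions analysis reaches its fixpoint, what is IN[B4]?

Fixpoint table:
  B0:   IN={a@B0, d@B1, d@B3, f@B1}   OUT={a@B0, d@B0, f@B0}
  B1:   IN={a@B0, d@B0, f@B0}   OUT={a@B0, d@B1, f@B1}
  B2:   IN={a@B0, d@B1, f@B1}   OUT={a@B0, d@B1, f@B1}
  B3:   IN={a@B0, d@B1, f@B1}   OUT={a@B0, d@B3, f@B1}
  B4:   IN={a@B0, d@B1, d@B3, f@B1}   OUT={a@B0, d@B1, d@B3, f@B4}
  B5:   IN={a@B0, d@B1, d@B3, f@B4}   OUT={a@B0, d@B1, d@B3, f@B4}

Merge at B4: IN[B4] = OUT[B1] ⊔ OUT[B3] = {a@B0, d@B1, d@B3, f@B1}

Answer: {a@B0, d@B1, d@B3, f@B1}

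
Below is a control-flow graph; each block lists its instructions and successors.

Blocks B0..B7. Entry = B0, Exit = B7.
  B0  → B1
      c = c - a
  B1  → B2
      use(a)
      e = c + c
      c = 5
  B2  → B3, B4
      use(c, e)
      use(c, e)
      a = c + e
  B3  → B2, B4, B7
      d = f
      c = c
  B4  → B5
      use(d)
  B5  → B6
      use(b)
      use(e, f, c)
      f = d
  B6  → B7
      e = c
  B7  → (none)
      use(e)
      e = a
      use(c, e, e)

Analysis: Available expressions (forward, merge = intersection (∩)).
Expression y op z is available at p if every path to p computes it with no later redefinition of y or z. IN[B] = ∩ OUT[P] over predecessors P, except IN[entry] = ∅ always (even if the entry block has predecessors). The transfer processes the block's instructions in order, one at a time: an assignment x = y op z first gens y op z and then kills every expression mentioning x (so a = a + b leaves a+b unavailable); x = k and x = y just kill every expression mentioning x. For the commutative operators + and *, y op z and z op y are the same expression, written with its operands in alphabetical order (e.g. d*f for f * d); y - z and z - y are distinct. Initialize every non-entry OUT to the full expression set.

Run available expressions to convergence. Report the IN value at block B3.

Answer: {c+e}

Working:
Per-block solution:
  B0:   IN={}   OUT={}
  B1:   IN={}   OUT={}
  B2:   IN={}   OUT={c+e}
  B3:   IN={c+e}   OUT={}
  B4:   IN={}   OUT={}
  B5:   IN={}   OUT={}
  B6:   IN={}   OUT={}
  B7:   IN={}   OUT={}

Merge at B3: IN[B3] = OUT[B2] = {c+e}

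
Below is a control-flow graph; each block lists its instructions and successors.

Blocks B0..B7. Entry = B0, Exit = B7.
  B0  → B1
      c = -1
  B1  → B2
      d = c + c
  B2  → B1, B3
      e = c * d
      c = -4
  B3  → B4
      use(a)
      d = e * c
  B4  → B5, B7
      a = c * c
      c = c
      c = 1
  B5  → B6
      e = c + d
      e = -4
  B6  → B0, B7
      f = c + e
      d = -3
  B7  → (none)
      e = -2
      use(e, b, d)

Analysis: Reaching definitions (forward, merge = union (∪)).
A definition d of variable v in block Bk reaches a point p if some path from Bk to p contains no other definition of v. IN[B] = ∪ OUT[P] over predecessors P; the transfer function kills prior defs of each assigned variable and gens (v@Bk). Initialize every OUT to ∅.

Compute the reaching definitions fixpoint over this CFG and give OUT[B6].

Per-block solution:
  B0:   IN={a@B4, c@B4, d@B6, e@B5, f@B6}   OUT={a@B4, c@B0, d@B6, e@B5, f@B6}
  B1:   IN={a@B4, c@B0, c@B2, d@B1, d@B6, e@B2, e@B5, f@B6}   OUT={a@B4, c@B0, c@B2, d@B1, e@B2, e@B5, f@B6}
  B2:   IN={a@B4, c@B0, c@B2, d@B1, e@B2, e@B5, f@B6}   OUT={a@B4, c@B2, d@B1, e@B2, f@B6}
  B3:   IN={a@B4, c@B2, d@B1, e@B2, f@B6}   OUT={a@B4, c@B2, d@B3, e@B2, f@B6}
  B4:   IN={a@B4, c@B2, d@B3, e@B2, f@B6}   OUT={a@B4, c@B4, d@B3, e@B2, f@B6}
  B5:   IN={a@B4, c@B4, d@B3, e@B2, f@B6}   OUT={a@B4, c@B4, d@B3, e@B5, f@B6}
  B6:   IN={a@B4, c@B4, d@B3, e@B5, f@B6}   OUT={a@B4, c@B4, d@B6, e@B5, f@B6}
  B7:   IN={a@B4, c@B4, d@B3, d@B6, e@B2, e@B5, f@B6}   OUT={a@B4, c@B4, d@B3, d@B6, e@B7, f@B6}

Merge at B6: IN[B6] = OUT[B5] = {a@B4, c@B4, d@B3, e@B5, f@B6}
Applying B6's transfer function to that IN value gives OUT[B6] (row B6 above).

Answer: {a@B4, c@B4, d@B6, e@B5, f@B6}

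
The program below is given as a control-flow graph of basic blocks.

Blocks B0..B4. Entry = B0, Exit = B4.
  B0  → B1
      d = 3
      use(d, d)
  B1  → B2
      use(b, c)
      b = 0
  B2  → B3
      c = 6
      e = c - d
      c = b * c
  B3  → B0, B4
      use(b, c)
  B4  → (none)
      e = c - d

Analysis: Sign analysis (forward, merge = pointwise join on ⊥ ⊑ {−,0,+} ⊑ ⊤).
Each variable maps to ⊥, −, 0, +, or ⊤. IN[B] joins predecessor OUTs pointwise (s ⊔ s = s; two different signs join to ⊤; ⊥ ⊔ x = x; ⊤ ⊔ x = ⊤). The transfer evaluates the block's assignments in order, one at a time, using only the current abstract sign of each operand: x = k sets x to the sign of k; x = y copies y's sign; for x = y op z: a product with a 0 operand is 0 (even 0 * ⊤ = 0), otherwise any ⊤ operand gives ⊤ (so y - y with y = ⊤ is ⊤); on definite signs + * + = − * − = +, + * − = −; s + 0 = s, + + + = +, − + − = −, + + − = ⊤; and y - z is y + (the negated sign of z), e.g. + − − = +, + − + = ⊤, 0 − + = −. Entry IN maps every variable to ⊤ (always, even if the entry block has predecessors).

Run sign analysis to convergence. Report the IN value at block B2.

Per-block solution:
  B0: | IN=(all ⊤) | OUT={d:+; rest ⊤}
  B1: | IN={d:+; rest ⊤} | OUT={b:0, d:+; rest ⊤}
  B2: | IN={b:0, d:+; rest ⊤} | OUT={b:0, c:0, d:+; rest ⊤}
  B3: | IN={b:0, c:0, d:+; rest ⊤} | OUT={b:0, c:0, d:+; rest ⊤}
  B4: | IN={b:0, c:0, d:+; rest ⊤} | OUT={b:0, c:0, d:+, e:-; rest ⊤}

Merge at B2: IN[B2] = OUT[B1] = {a: ⊤, b: 0, c: ⊤, d: +, e: ⊤, f: ⊤}

Answer: {a: ⊤, b: 0, c: ⊤, d: +, e: ⊤, f: ⊤}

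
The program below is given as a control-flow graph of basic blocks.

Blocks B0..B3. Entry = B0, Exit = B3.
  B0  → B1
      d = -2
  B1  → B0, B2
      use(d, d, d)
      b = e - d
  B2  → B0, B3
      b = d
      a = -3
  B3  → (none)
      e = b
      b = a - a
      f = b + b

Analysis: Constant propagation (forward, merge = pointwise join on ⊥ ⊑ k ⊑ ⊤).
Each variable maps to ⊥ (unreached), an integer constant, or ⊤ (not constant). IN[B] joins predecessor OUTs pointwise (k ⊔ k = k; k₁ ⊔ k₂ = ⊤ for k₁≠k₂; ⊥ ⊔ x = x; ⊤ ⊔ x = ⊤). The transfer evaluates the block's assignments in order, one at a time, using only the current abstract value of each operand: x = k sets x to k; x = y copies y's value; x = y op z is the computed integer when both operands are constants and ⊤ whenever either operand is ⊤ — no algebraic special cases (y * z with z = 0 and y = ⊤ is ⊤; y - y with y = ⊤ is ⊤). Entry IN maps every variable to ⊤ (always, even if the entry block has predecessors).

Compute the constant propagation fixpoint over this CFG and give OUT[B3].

Answer: {a: -3, b: 0, c: ⊤, d: -2, e: -2, f: 0}

Derivation:
Per-block solution:
  B0:   IN=(all ⊤)   OUT={d:-2; rest ⊤}
  B1:   IN={d:-2; rest ⊤}   OUT={d:-2; rest ⊤}
  B2:   IN={d:-2; rest ⊤}   OUT={a:-3, b:-2, d:-2; rest ⊤}
  B3:   IN={a:-3, b:-2, d:-2; rest ⊤}   OUT={a:-3, b:0, d:-2, e:-2, f:0; rest ⊤}

Merge at B3: IN[B3] = OUT[B2] = {a: -3, b: -2, c: ⊤, d: -2, e: ⊤, f: ⊤}
Applying B3's transfer function to that IN value gives OUT[B3] (row B3 above).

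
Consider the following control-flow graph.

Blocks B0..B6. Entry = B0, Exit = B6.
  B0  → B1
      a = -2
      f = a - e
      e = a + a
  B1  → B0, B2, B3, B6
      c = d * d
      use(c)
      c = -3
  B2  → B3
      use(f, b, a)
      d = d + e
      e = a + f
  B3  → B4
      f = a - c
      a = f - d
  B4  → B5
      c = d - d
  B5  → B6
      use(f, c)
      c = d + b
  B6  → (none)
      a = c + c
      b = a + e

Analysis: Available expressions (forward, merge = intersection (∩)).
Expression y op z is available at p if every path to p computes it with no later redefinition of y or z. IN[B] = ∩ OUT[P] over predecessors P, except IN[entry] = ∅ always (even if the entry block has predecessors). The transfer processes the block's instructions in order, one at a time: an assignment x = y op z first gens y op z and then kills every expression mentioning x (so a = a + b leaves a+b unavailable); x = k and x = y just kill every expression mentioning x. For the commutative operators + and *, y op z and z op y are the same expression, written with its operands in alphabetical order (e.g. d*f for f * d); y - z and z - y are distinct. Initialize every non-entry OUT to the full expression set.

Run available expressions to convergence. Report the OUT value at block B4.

Fixpoint table:
  B0:   IN={}   OUT={a+a}
  B1:   IN={a+a}   OUT={a+a, d*d}
  B2:   IN={a+a, d*d}   OUT={a+a, a+f}
  B3:   IN={a+a}   OUT={f-d}
  B4:   IN={f-d}   OUT={d-d, f-d}
  B5:   IN={d-d, f-d}   OUT={b+d, d-d, f-d}
  B6:   IN={}   OUT={a+e, c+c}

Merge at B4: IN[B4] = OUT[B3] = {f-d}
Applying B4's transfer function to that IN value gives OUT[B4] (row B4 above).

Answer: {d-d, f-d}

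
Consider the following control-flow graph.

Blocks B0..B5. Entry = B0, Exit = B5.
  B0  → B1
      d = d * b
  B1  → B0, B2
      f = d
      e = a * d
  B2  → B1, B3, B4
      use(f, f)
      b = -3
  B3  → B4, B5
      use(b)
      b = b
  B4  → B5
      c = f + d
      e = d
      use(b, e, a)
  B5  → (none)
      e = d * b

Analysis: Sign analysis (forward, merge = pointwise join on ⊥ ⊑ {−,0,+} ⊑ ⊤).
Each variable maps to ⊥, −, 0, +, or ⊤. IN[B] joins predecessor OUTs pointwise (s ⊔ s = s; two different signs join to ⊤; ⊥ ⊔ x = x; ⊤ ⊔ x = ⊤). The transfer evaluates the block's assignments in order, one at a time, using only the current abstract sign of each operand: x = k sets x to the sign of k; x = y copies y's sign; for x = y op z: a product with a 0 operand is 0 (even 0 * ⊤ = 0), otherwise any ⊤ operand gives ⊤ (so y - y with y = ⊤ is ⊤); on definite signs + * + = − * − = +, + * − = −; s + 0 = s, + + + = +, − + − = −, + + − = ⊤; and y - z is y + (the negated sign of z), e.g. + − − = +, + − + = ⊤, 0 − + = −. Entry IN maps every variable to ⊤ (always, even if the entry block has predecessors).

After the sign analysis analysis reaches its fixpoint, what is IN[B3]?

Answer: {a: ⊤, b: -, c: ⊤, d: ⊤, e: ⊤, f: ⊤}

Working:
Converged values:
  B0:  IN=(all ⊤)  OUT=(all ⊤)
  B1:  IN=(all ⊤)  OUT=(all ⊤)
  B2:  IN=(all ⊤)  OUT={b:-; rest ⊤}
  B3:  IN={b:-; rest ⊤}  OUT={b:-; rest ⊤}
  B4:  IN={b:-; rest ⊤}  OUT={b:-; rest ⊤}
  B5:  IN={b:-; rest ⊤}  OUT={b:-; rest ⊤}

Merge at B3: IN[B3] = OUT[B2] = {a: ⊤, b: -, c: ⊤, d: ⊤, e: ⊤, f: ⊤}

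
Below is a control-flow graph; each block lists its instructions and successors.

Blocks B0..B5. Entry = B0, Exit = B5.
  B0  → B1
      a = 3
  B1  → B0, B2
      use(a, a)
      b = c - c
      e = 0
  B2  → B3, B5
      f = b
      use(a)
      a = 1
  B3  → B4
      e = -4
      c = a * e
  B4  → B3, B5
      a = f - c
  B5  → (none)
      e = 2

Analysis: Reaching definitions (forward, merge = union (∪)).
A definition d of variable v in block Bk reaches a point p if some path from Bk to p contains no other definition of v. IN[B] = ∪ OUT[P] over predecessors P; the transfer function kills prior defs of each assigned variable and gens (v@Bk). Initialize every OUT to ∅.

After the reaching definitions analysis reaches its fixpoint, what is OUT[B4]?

Answer: {a@B4, b@B1, c@B3, e@B3, f@B2}

Trace:
Fixpoint table:
  B0:   IN={a@B0, b@B1, e@B1}   OUT={a@B0, b@B1, e@B1}
  B1:   IN={a@B0, b@B1, e@B1}   OUT={a@B0, b@B1, e@B1}
  B2:   IN={a@B0, b@B1, e@B1}   OUT={a@B2, b@B1, e@B1, f@B2}
  B3:   IN={a@B2, a@B4, b@B1, c@B3, e@B1, e@B3, f@B2}   OUT={a@B2, a@B4, b@B1, c@B3, e@B3, f@B2}
  B4:   IN={a@B2, a@B4, b@B1, c@B3, e@B3, f@B2}   OUT={a@B4, b@B1, c@B3, e@B3, f@B2}
  B5:   IN={a@B2, a@B4, b@B1, c@B3, e@B1, e@B3, f@B2}   OUT={a@B2, a@B4, b@B1, c@B3, e@B5, f@B2}

Merge at B4: IN[B4] = OUT[B3] = {a@B2, a@B4, b@B1, c@B3, e@B3, f@B2}
Applying B4's transfer function to that IN value gives OUT[B4] (row B4 above).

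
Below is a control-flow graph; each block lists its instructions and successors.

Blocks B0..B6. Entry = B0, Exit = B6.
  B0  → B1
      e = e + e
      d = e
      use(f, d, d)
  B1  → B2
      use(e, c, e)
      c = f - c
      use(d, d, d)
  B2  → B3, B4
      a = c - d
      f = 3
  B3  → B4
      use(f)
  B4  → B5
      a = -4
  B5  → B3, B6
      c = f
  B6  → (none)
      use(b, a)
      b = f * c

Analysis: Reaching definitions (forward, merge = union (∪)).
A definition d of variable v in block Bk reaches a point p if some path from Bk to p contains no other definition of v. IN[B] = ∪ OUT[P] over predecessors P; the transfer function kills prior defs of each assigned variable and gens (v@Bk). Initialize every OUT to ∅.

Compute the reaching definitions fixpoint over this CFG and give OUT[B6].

Answer: {a@B4, b@B6, c@B5, d@B0, e@B0, f@B2}

Working:
Converged values:
  B0:   IN={}   OUT={d@B0, e@B0}
  B1:   IN={d@B0, e@B0}   OUT={c@B1, d@B0, e@B0}
  B2:   IN={c@B1, d@B0, e@B0}   OUT={a@B2, c@B1, d@B0, e@B0, f@B2}
  B3:   IN={a@B2, a@B4, c@B1, c@B5, d@B0, e@B0, f@B2}   OUT={a@B2, a@B4, c@B1, c@B5, d@B0, e@B0, f@B2}
  B4:   IN={a@B2, a@B4, c@B1, c@B5, d@B0, e@B0, f@B2}   OUT={a@B4, c@B1, c@B5, d@B0, e@B0, f@B2}
  B5:   IN={a@B4, c@B1, c@B5, d@B0, e@B0, f@B2}   OUT={a@B4, c@B5, d@B0, e@B0, f@B2}
  B6:   IN={a@B4, c@B5, d@B0, e@B0, f@B2}   OUT={a@B4, b@B6, c@B5, d@B0, e@B0, f@B2}

Merge at B6: IN[B6] = OUT[B5] = {a@B4, c@B5, d@B0, e@B0, f@B2}
Applying B6's transfer function to that IN value gives OUT[B6] (row B6 above).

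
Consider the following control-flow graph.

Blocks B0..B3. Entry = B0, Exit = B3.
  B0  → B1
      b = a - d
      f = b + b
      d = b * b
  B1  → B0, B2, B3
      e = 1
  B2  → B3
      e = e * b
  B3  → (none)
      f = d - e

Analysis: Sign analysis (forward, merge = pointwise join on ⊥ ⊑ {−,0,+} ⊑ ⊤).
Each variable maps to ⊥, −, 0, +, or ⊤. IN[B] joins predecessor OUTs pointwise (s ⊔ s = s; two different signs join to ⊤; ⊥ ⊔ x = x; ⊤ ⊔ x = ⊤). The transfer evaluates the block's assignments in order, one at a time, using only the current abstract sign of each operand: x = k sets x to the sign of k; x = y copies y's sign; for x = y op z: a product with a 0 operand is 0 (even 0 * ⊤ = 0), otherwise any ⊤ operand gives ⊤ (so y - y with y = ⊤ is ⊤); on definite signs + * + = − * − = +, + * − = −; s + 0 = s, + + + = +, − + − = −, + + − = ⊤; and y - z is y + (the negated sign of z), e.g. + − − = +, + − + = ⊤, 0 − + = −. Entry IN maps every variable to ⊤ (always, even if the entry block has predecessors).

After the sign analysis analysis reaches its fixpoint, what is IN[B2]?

Converged values:
  B0: | IN=(all ⊤) | OUT=(all ⊤)
  B1: | IN=(all ⊤) | OUT={e:+; rest ⊤}
  B2: | IN={e:+; rest ⊤} | OUT=(all ⊤)
  B3: | IN=(all ⊤) | OUT=(all ⊤)

Merge at B2: IN[B2] = OUT[B1] = {a: ⊤, b: ⊤, c: ⊤, d: ⊤, e: +, f: ⊤}

Answer: {a: ⊤, b: ⊤, c: ⊤, d: ⊤, e: +, f: ⊤}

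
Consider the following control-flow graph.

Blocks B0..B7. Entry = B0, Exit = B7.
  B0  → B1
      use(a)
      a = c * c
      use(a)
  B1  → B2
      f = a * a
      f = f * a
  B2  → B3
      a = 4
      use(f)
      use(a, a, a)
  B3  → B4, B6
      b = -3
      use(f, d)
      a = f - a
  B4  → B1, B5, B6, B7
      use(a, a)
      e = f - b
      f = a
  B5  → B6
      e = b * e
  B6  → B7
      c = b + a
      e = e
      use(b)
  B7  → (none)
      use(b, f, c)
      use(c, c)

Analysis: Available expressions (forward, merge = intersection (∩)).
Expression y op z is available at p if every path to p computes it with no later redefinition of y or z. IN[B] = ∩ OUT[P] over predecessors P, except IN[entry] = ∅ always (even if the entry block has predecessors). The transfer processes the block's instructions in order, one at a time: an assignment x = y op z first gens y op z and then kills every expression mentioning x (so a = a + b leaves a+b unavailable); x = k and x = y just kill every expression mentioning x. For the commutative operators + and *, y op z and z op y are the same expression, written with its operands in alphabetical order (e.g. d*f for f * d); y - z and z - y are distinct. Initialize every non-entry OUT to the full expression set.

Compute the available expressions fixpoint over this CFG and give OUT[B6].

Converged values:
  B0:   IN={}   OUT={c*c}
  B1:   IN={c*c}   OUT={a*a, c*c}
  B2:   IN={a*a, c*c}   OUT={c*c}
  B3:   IN={c*c}   OUT={c*c}
  B4:   IN={c*c}   OUT={c*c}
  B5:   IN={c*c}   OUT={c*c}
  B6:   IN={c*c}   OUT={a+b}
  B7:   IN={}   OUT={}

Merge at B6: IN[B6] = OUT[B3] ∩ OUT[B4] ∩ OUT[B5] = {c*c}
Applying B6's transfer function to that IN value gives OUT[B6] (row B6 above).

Answer: {a+b}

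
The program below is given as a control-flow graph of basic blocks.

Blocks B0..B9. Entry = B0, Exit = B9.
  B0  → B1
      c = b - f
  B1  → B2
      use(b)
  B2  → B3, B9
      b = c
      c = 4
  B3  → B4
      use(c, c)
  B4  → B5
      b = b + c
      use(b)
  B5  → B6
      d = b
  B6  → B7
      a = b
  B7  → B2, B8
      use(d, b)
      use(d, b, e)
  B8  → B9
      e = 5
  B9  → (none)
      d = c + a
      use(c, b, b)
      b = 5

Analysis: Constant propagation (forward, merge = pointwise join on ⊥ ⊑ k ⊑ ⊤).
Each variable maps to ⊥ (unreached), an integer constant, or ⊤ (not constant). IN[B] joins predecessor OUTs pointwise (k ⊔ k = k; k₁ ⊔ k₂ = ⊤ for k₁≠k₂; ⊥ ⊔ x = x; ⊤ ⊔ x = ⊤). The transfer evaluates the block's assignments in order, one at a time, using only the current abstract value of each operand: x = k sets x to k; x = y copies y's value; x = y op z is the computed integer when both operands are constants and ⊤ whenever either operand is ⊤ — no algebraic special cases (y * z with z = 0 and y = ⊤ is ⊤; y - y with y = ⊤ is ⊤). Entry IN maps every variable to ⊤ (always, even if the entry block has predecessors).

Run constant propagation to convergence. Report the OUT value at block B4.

Converged values:
  B0:  IN=(all ⊤)  OUT=(all ⊤)
  B1:  IN=(all ⊤)  OUT=(all ⊤)
  B2:  IN=(all ⊤)  OUT={c:4; rest ⊤}
  B3:  IN={c:4; rest ⊤}  OUT={c:4; rest ⊤}
  B4:  IN={c:4; rest ⊤}  OUT={c:4; rest ⊤}
  B5:  IN={c:4; rest ⊤}  OUT={c:4; rest ⊤}
  B6:  IN={c:4; rest ⊤}  OUT={c:4; rest ⊤}
  B7:  IN={c:4; rest ⊤}  OUT={c:4; rest ⊤}
  B8:  IN={c:4; rest ⊤}  OUT={c:4, e:5; rest ⊤}
  B9:  IN={c:4; rest ⊤}  OUT={b:5, c:4; rest ⊤}

Merge at B4: IN[B4] = OUT[B3] = {a: ⊤, b: ⊤, c: 4, d: ⊤, e: ⊤, f: ⊤}
Applying B4's transfer function to that IN value gives OUT[B4] (row B4 above).

Answer: {a: ⊤, b: ⊤, c: 4, d: ⊤, e: ⊤, f: ⊤}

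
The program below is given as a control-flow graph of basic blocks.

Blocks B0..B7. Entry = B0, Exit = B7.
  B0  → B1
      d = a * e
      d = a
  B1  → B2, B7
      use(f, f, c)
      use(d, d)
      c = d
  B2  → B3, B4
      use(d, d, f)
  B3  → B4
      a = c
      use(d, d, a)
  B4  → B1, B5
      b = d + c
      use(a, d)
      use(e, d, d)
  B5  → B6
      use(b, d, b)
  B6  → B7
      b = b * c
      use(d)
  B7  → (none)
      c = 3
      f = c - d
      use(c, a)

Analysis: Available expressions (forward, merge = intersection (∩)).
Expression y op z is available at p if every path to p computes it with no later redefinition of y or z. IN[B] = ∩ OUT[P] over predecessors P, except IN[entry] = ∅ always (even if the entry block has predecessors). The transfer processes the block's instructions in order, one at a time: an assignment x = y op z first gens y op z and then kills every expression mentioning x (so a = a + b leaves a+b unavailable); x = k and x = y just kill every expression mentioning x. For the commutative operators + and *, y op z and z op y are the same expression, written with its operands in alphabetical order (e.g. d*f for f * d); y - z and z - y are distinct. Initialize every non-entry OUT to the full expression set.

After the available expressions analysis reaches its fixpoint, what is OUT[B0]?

Answer: {a*e}

Derivation:
Per-block solution:
  B0:   IN={}   OUT={a*e}
  B1:   IN={}   OUT={}
  B2:   IN={}   OUT={}
  B3:   IN={}   OUT={}
  B4:   IN={}   OUT={c+d}
  B5:   IN={c+d}   OUT={c+d}
  B6:   IN={c+d}   OUT={c+d}
  B7:   IN={}   OUT={c-d}

B0 is the boundary node: IN[B0] = {}
Applying B0's transfer function to that IN value gives OUT[B0] (row B0 above).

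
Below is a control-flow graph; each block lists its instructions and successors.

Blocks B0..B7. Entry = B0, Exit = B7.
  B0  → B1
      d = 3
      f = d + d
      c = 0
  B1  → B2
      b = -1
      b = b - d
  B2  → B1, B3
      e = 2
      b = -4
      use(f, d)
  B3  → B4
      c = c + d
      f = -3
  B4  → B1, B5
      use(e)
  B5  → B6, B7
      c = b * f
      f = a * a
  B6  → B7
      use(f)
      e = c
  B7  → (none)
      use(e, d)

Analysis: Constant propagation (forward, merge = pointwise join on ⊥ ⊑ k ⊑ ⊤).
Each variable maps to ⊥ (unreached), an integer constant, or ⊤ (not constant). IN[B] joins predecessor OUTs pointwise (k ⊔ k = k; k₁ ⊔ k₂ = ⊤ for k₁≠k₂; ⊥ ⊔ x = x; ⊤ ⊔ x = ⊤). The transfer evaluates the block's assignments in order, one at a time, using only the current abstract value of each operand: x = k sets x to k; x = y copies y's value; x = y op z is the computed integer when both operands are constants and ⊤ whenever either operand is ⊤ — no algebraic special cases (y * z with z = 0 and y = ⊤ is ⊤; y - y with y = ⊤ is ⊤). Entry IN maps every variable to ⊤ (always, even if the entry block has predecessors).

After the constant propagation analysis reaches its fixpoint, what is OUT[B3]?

Converged values:
  B0:   IN=(all ⊤)   OUT={c:0, d:3, f:6; rest ⊤}
  B1:   IN={d:3; rest ⊤}   OUT={b:-4, d:3; rest ⊤}
  B2:   IN={b:-4, d:3; rest ⊤}   OUT={b:-4, d:3, e:2; rest ⊤}
  B3:   IN={b:-4, d:3, e:2; rest ⊤}   OUT={b:-4, d:3, e:2, f:-3; rest ⊤}
  B4:   IN={b:-4, d:3, e:2, f:-3; rest ⊤}   OUT={b:-4, d:3, e:2, f:-3; rest ⊤}
  B5:   IN={b:-4, d:3, e:2, f:-3; rest ⊤}   OUT={b:-4, c:12, d:3, e:2; rest ⊤}
  B6:   IN={b:-4, c:12, d:3, e:2; rest ⊤}   OUT={b:-4, c:12, d:3, e:12; rest ⊤}
  B7:   IN={b:-4, c:12, d:3; rest ⊤}   OUT={b:-4, c:12, d:3; rest ⊤}

Merge at B3: IN[B3] = OUT[B2] = {a: ⊤, b: -4, c: ⊤, d: 3, e: 2, f: ⊤}
Applying B3's transfer function to that IN value gives OUT[B3] (row B3 above).

Answer: {a: ⊤, b: -4, c: ⊤, d: 3, e: 2, f: -3}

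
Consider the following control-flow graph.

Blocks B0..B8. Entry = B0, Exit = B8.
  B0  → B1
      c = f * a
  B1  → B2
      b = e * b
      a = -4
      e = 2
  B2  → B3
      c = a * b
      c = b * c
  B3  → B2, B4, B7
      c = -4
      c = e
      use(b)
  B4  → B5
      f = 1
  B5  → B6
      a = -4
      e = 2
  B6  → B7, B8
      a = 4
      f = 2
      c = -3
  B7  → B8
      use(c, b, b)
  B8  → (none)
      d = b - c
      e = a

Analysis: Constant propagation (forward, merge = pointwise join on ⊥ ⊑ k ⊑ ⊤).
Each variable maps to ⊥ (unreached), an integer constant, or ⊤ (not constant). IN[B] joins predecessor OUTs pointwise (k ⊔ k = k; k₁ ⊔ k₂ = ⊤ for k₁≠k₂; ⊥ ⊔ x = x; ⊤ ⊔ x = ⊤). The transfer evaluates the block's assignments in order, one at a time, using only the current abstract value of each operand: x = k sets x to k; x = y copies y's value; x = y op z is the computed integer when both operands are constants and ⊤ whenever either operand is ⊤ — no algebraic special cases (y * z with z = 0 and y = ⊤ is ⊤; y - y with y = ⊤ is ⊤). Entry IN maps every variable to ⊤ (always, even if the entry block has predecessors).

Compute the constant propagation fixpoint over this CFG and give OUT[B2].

Fixpoint table:
  B0: | IN=(all ⊤) | OUT=(all ⊤)
  B1: | IN=(all ⊤) | OUT={a:-4, e:2; rest ⊤}
  B2: | IN={a:-4, e:2; rest ⊤} | OUT={a:-4, e:2; rest ⊤}
  B3: | IN={a:-4, e:2; rest ⊤} | OUT={a:-4, c:2, e:2; rest ⊤}
  B4: | IN={a:-4, c:2, e:2; rest ⊤} | OUT={a:-4, c:2, e:2, f:1; rest ⊤}
  B5: | IN={a:-4, c:2, e:2, f:1; rest ⊤} | OUT={a:-4, c:2, e:2, f:1; rest ⊤}
  B6: | IN={a:-4, c:2, e:2, f:1; rest ⊤} | OUT={a:4, c:-3, e:2, f:2; rest ⊤}
  B7: | IN={e:2; rest ⊤} | OUT={e:2; rest ⊤}
  B8: | IN={e:2; rest ⊤} | OUT=(all ⊤)

Merge at B2: IN[B2] = OUT[B1] ⊔ OUT[B3] = {a: -4, b: ⊤, c: ⊤, d: ⊤, e: 2, f: ⊤}
Applying B2's transfer function to that IN value gives OUT[B2] (row B2 above).

Answer: {a: -4, b: ⊤, c: ⊤, d: ⊤, e: 2, f: ⊤}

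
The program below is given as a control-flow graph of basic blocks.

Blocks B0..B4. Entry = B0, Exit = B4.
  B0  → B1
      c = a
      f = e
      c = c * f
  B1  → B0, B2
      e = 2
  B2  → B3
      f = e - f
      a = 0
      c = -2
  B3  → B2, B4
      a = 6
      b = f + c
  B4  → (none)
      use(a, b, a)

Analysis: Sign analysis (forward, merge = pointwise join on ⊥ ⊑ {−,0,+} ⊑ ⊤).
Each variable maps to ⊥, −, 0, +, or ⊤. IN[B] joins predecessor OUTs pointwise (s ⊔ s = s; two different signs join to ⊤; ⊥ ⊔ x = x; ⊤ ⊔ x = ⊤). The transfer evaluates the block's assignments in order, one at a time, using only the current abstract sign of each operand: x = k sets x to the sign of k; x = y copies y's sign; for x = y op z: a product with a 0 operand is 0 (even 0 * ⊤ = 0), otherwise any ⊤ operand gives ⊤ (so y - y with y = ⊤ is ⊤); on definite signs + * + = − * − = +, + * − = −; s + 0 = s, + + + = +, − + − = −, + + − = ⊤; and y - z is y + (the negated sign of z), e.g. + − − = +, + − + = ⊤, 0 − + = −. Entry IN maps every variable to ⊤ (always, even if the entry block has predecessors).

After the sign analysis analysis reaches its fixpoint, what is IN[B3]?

Converged values:
  B0: | IN=(all ⊤) | OUT=(all ⊤)
  B1: | IN=(all ⊤) | OUT={e:+; rest ⊤}
  B2: | IN={e:+; rest ⊤} | OUT={a:0, c:-, e:+; rest ⊤}
  B3: | IN={a:0, c:-, e:+; rest ⊤} | OUT={a:+, c:-, e:+; rest ⊤}
  B4: | IN={a:+, c:-, e:+; rest ⊤} | OUT={a:+, c:-, e:+; rest ⊤}

Merge at B3: IN[B3] = OUT[B2] = {a: 0, b: ⊤, c: -, d: ⊤, e: +, f: ⊤}

Answer: {a: 0, b: ⊤, c: -, d: ⊤, e: +, f: ⊤}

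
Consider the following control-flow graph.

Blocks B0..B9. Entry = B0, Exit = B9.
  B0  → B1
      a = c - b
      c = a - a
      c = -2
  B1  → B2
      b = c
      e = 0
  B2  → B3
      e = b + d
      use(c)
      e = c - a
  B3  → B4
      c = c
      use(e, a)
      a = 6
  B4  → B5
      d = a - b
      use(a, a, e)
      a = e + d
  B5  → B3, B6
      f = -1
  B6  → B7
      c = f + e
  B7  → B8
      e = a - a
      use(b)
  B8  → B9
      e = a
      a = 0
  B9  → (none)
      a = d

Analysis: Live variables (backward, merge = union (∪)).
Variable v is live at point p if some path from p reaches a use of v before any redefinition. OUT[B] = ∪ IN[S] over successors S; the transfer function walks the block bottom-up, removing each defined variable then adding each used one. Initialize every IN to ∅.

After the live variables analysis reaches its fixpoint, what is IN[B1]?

Answer: {a, c, d}

Trace:
Converged values:
  B0:  IN={b, c, d}  OUT={a, c, d}
  B1:  IN={a, c, d}  OUT={a, b, c, d}
  B2:  IN={a, b, c, d}  OUT={a, b, c, e}
  B3:  IN={a, b, c, e}  OUT={a, b, c, e}
  B4:  IN={a, b, c, e}  OUT={a, b, c, d, e}
  B5:  IN={a, b, c, d, e}  OUT={a, b, c, d, e, f}
  B6:  IN={a, b, d, e, f}  OUT={a, b, d}
  B7:  IN={a, b, d}  OUT={a, d}
  B8:  IN={a, d}  OUT={d}
  B9:  IN={d}  OUT={}

Merge at B1: OUT[B1] = IN[B2] = {a, b, c, d}
Applying B1's transfer function to that OUT value gives IN[B1] (row B1 above).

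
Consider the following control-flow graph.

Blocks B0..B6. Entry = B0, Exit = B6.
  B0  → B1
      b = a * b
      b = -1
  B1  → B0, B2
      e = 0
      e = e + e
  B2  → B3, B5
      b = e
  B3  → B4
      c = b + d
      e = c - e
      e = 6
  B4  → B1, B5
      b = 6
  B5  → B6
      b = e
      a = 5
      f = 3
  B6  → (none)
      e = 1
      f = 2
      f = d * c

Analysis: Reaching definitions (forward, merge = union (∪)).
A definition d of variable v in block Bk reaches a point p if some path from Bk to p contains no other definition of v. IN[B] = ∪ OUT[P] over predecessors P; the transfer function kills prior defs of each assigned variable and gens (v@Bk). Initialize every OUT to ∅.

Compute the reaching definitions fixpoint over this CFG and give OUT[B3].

Answer: {b@B2, c@B3, e@B3}

Trace:
Per-block solution:
  B0:  IN={b@B0, b@B4, c@B3, e@B1}  OUT={b@B0, c@B3, e@B1}
  B1:  IN={b@B0, b@B4, c@B3, e@B1, e@B3}  OUT={b@B0, b@B4, c@B3, e@B1}
  B2:  IN={b@B0, b@B4, c@B3, e@B1}  OUT={b@B2, c@B3, e@B1}
  B3:  IN={b@B2, c@B3, e@B1}  OUT={b@B2, c@B3, e@B3}
  B4:  IN={b@B2, c@B3, e@B3}  OUT={b@B4, c@B3, e@B3}
  B5:  IN={b@B2, b@B4, c@B3, e@B1, e@B3}  OUT={a@B5, b@B5, c@B3, e@B1, e@B3, f@B5}
  B6:  IN={a@B5, b@B5, c@B3, e@B1, e@B3, f@B5}  OUT={a@B5, b@B5, c@B3, e@B6, f@B6}

Merge at B3: IN[B3] = OUT[B2] = {b@B2, c@B3, e@B1}
Applying B3's transfer function to that IN value gives OUT[B3] (row B3 above).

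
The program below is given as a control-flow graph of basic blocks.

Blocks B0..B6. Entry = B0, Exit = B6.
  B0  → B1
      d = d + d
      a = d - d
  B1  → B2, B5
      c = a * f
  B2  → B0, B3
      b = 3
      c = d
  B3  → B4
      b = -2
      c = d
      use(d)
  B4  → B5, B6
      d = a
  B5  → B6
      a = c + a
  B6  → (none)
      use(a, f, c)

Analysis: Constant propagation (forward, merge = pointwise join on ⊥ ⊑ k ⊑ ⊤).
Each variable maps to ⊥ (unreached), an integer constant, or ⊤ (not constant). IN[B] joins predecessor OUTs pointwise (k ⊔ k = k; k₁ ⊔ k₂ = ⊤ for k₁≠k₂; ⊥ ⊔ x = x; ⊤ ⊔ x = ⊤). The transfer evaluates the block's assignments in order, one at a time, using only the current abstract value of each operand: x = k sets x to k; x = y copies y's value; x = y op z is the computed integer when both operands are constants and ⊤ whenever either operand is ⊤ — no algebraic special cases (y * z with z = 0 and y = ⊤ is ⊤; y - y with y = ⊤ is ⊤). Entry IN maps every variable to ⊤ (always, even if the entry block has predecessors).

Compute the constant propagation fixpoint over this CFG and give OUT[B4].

Answer: {a: ⊤, b: -2, c: ⊤, d: ⊤, e: ⊤, f: ⊤}

Derivation:
Fixpoint table:
  B0:  IN=(all ⊤)  OUT=(all ⊤)
  B1:  IN=(all ⊤)  OUT=(all ⊤)
  B2:  IN=(all ⊤)  OUT={b:3; rest ⊤}
  B3:  IN={b:3; rest ⊤}  OUT={b:-2; rest ⊤}
  B4:  IN={b:-2; rest ⊤}  OUT={b:-2; rest ⊤}
  B5:  IN=(all ⊤)  OUT=(all ⊤)
  B6:  IN=(all ⊤)  OUT=(all ⊤)

Merge at B4: IN[B4] = OUT[B3] = {a: ⊤, b: -2, c: ⊤, d: ⊤, e: ⊤, f: ⊤}
Applying B4's transfer function to that IN value gives OUT[B4] (row B4 above).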